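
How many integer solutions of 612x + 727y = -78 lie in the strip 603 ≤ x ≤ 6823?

gcd(727, 612):
  727 = 1*612 + 115
  612 = 5*115 + 37
  115 = 3*37 + 4
  37 = 9*4 + 1
  4 = 4*1
so gcd(727, 612) = 1.
Back-substitute for Bézout coefficients:
  1 = 37 - 9*4
  ... = 612*(177) + 727*(-149)
Scale by -78: particular solution (-13806, 11622); reduce x mod 727: (7, -6).
General solution: x = 7 + 727t, y = -6 - 612t for integer t.
603 ≤ 7 + 727t ≤ 6823 gives t ∈ [1, 9], which is 9 values.

9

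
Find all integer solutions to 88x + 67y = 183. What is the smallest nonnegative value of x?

47

gcd(88, 67) = 1  (88 = 1×67 + 21, 67 = 3×21 + 4, 21 = 5×4 + 1, 4 = 4×1).
1 divides 183, so solutions exist.
Back-substituting, 88×(16) + 67×(-21) = 1.
Scale by 183/1 = 183: (x₀, y₀) = (2928, -3843).
General solution: x = 2928 + 67t, y = -3843 - 88t for integer t.
x ≥ 0: smallest is 2928 mod 67 = 47 (at t = -43), with y = -59.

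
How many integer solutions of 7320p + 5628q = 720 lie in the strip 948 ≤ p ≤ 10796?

gcd(7320, 5628) = 12.
By Bézout, 7320×(-153) + 5628×(199) = 12.
Particular solution: (200, -260).
General solution: p = 200 + 469t, q = -260 - 610t for integer t.
948 ≤ 200 + 469t ≤ 10796 gives t ∈ [2, 22], which is 21 values.

21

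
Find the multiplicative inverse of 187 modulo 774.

gcd(774, 187):
  774 = 4×187 + 26
  187 = 7×26 + 5
  26 = 5×5 + 1
  5 = 5×1
so gcd(774, 187) = 1.
Back-substitute for Bézout coefficients:
  1 = 26 - 5×5
  ... = 187×(-149) + 774×(36)
So 187×-149 ≡ 1 (mod 774), and -149 mod 774 = 625.

625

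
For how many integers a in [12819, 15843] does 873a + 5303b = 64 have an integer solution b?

1

gcd(5303, 873) = 1.
By Bézout, 873×(571) + 5303×(-94) = 1.
Particular solution: (4726, -778).
General solution: a = 4726 + 5303t, b = -778 - 873t for integer t.
12819 ≤ 4726 + 5303t ≤ 15843 gives t ∈ [2, 2], which is 1 value.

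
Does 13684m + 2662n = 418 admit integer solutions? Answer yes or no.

gcd(13684, 2662) = 22.
22 divides 418, so integer solutions exist.

yes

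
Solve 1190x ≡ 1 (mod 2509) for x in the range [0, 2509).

1731

gcd(2509, 1190) = 1  (2509 = 2*1190 + 129, 1190 = 9*129 + 29, 129 = 4*29 + 13, 29 = 2*13 + 3, 13 = 4*3 + 1, 3 = 3*1).
Back-substituting, 1190*(-778) + 2509*(369) = 1.
So 1190*-778 ≡ 1 (mod 2509), and -778 mod 2509 = 1731.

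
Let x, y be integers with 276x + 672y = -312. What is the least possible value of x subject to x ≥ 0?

gcd(672, 276):
  672 = 2*276 + 120
  276 = 2*120 + 36
  120 = 3*36 + 12
  36 = 3*12
so gcd(672, 276) = 12.
12 divides -312, so solutions exist.
Back-substitute for Bézout coefficients:
  12 = 120 - 3*36
  ... = 276*(-17) + 672*(7)
Scale by -312/12 = -26: (x₀, y₀) = (442, -182).
General solution: x = 442 + 56t, y = -182 - 23t for integer t.
x ≥ 0: smallest is 442 mod 56 = 50 (at t = -7), with y = -21.

50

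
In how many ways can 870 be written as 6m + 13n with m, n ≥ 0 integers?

12

gcd(13, 6) = 1.
By Bézout, 6*(-2) + 13*(1) = 1.
One solution: (2, 66).
General: m = 2 + 13t, n = 66 - 6t.
m ≥ 0 ⇒ t ≥ 0; n ≥ 0 ⇒ t ≤ 11. So t ∈ [0, 11]: 12 solutions.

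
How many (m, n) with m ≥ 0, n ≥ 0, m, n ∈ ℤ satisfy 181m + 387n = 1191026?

17

gcd(387, 181) = 1.
By Bézout, 181*(-62) + 387*(29) = 1.
One solution: (245, 2963).
General: m = 245 + 387t, n = 2963 - 181t.
m ≥ 0 ⇒ t ≥ 0; n ≥ 0 ⇒ t ≤ 16. So t ∈ [0, 16]: 17 solutions.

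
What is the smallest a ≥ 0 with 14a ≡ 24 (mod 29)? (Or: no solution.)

10

gcd(29, 14) = 1  (29 = 2*14 + 1, 14 = 14*1).
1 divides 24, so solutions exist.
Back-substituting, 14*(-2) + 29*(1) = 1.
So 14*(-2) ≡ 1 (mod 29); multiply by 24: a ≡ -48 (mod 29).
Smallest nonnegative: a = -48 mod 29 = 10.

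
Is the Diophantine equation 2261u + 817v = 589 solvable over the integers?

yes

gcd(2261, 817) = 19.
19 divides 589, so integer solutions exist.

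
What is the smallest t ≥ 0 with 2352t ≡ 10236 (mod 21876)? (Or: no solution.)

gcd(21876, 2352) = 12  (21876 = 9×2352 + 708, 2352 = 3×708 + 228, 708 = 3×228 + 24, 228 = 9×24 + 12, 24 = 2×12).
12 divides 10236, so solutions exist.
Back-substituting, 2352×(865) + 21876×(-93) = 12.
So 2352×(865) ≡ 12 (mod 21876); multiply by 853: t ≡ 737845 (mod 1823).
Smallest nonnegative: t = 737845 mod 1823 = 1353.

1353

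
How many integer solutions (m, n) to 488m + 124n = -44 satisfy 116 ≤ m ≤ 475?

gcd(488, 124) = 4  (488 = 3*124 + 116, 124 = 1*116 + 8, 116 = 14*8 + 4, 8 = 2*4).
Back-substituting, 488*(15) + 124*(-59) = 4.
Scale by -11: particular solution (-165, 649); reduce m mod 31: (21, -83).
General solution: m = 21 + 31t, n = -83 - 122t for integer t.
116 ≤ 21 + 31t ≤ 475 gives t ∈ [4, 14], which is 11 values.

11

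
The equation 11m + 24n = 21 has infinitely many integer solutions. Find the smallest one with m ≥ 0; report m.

15

gcd(24, 11):
  24 = 2·11 + 2
  11 = 5·2 + 1
  2 = 2·1
so gcd(24, 11) = 1.
1 divides 21, so solutions exist.
Back-substitute for Bézout coefficients:
  1 = 11 - 5·2
  ... = 11·(11) + 24·(-5)
Scale by 21/1 = 21: (m₀, n₀) = (231, -105).
General solution: m = 231 + 24t, n = -105 - 11t for integer t.
m ≥ 0: smallest is 231 mod 24 = 15 (at t = -9), with n = -6.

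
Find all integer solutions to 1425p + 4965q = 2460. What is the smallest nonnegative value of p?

gcd(4965, 1425):
  4965 = 3×1425 + 690
  1425 = 2×690 + 45
  690 = 15×45 + 15
  45 = 3×15
so gcd(4965, 1425) = 15.
15 divides 2460, so solutions exist.
Back-substitute for Bézout coefficients:
  15 = 690 - 15×45
  ... = 1425×(-108) + 4965×(31)
Scale by 2460/15 = 164: (p₀, q₀) = (-17712, 5084).
General solution: p = -17712 + 331t, q = 5084 - 95t for integer t.
p ≥ 0: smallest is -17712 mod 331 = 162 (at t = 54), with q = -46.

162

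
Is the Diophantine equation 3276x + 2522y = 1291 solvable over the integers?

no

gcd(3276, 2522) = 26.
26 does not divide 1291 (remainder 17), so no integer solutions.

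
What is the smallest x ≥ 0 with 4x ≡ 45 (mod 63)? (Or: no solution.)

gcd(63, 4) = 1.
1 divides 45, so solutions exist.
By Bézout, 4*(16) + 63*(-1) = 1.
So 4*(16) ≡ 1 (mod 63); multiply by 45: x ≡ 720 (mod 63).
Smallest nonnegative: x = 720 mod 63 = 27.

27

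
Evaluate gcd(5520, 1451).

1

gcd(5520, 1451) = 1  (5520 = 3*1451 + 1167, 1451 = 1*1167 + 284, 1167 = 4*284 + 31, 284 = 9*31 + 5, 31 = 6*5 + 1, 5 = 5*1).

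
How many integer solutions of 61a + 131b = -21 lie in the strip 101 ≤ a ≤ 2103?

15

gcd(131, 61):
  131 = 2·61 + 9
  61 = 6·9 + 7
  9 = 1·7 + 2
  7 = 3·2 + 1
  2 = 2·1
so gcd(131, 61) = 1.
Back-substitute for Bézout coefficients:
  1 = 7 - 3·2
  ... = 61·(58) + 131·(-27)
Scale by -21: particular solution (-1218, 567); reduce a mod 131: (92, -43).
General solution: a = 92 + 131t, b = -43 - 61t for integer t.
101 ≤ 92 + 131t ≤ 2103 gives t ∈ [1, 15], which is 15 values.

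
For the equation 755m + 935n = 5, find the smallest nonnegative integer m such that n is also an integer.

gcd(935, 755):
  935 = 1×755 + 180
  755 = 4×180 + 35
  180 = 5×35 + 5
  35 = 7×5
so gcd(935, 755) = 5.
5 divides 5, so solutions exist.
Back-substitute for Bézout coefficients:
  5 = 180 - 5×35
  ... = 755×(-26) + 935×(21)
Scale by 5/5 = 1: (m₀, n₀) = (-26, 21).
General solution: m = -26 + 187t, n = 21 - 151t for integer t.
m ≥ 0: smallest is -26 mod 187 = 161 (at t = 1), with n = -130.

161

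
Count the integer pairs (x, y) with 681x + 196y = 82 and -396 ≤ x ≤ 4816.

27

gcd(681, 196) = 1  (681 = 3*196 + 93, 196 = 2*93 + 10, 93 = 9*10 + 3, 10 = 3*3 + 1, 3 = 3*1).
Back-substituting, 681*(-59) + 196*(205) = 1.
Scale by 82: particular solution (-4838, 16810); reduce x mod 196: (62, -215).
General solution: x = 62 + 196t, y = -215 - 681t for integer t.
-396 ≤ 62 + 196t ≤ 4816 gives t ∈ [-2, 24], which is 27 values.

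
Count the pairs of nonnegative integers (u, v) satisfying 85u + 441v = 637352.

17

gcd(441, 85) = 1  (441 = 5*85 + 16, 85 = 5*16 + 5, 16 = 3*5 + 1, 5 = 5*1).
Back-substituting, 85*(-83) + 441*(16) = 1.
Scale by 637352: one solution is (-52900216, 10197632). Reduce u mod 441: (380, 1372).
General: u = 380 + 441t, v = 1372 - 85t.
u ≥ 0 ⇒ t ≥ 0; v ≥ 0 ⇒ t ≤ 16. So t ∈ [0, 16]: 17 solutions.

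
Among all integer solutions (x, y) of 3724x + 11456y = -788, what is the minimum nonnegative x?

gcd(11456, 3724) = 4  (11456 = 3×3724 + 284, 3724 = 13×284 + 32, 284 = 8×32 + 28, 32 = 1×28 + 4, 28 = 7×4).
4 divides -788, so solutions exist.
Back-substituting, 3724×(363) + 11456×(-118) = 4.
Scale by -788/4 = -197: (x₀, y₀) = (-71511, 23246).
General solution: x = -71511 + 2864t, y = 23246 - 931t for integer t.
x ≥ 0: smallest is -71511 mod 2864 = 89 (at t = 25), with y = -29.

89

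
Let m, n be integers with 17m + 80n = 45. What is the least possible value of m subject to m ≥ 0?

gcd(80, 17) = 1  (80 = 4×17 + 12, 17 = 1×12 + 5, 12 = 2×5 + 2, 5 = 2×2 + 1, 2 = 2×1).
1 divides 45, so solutions exist.
Back-substituting, 17×(33) + 80×(-7) = 1.
Scale by 45/1 = 45: (m₀, n₀) = (1485, -315).
General solution: m = 1485 + 80t, n = -315 - 17t for integer t.
m ≥ 0: smallest is 1485 mod 80 = 45 (at t = -18), with n = -9.

45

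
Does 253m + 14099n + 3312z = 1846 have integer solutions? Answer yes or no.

gcd(14099, 253) = 23.
gcd(23, 3312) = 23.
23 does not divide 1846 (remainder 6), so no integer solutions.

no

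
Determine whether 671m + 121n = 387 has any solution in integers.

gcd(671, 121) = 11.
11 does not divide 387 (remainder 2), so no integer solutions.

no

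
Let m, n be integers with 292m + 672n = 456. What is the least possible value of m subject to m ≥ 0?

gcd(672, 292):
  672 = 2*292 + 88
  292 = 3*88 + 28
  88 = 3*28 + 4
  28 = 7*4
so gcd(672, 292) = 4.
4 divides 456, so solutions exist.
Back-substitute for Bézout coefficients:
  4 = 88 - 3*28
  ... = 292*(-23) + 672*(10)
Scale by 456/4 = 114: (m₀, n₀) = (-2622, 1140).
General solution: m = -2622 + 168t, n = 1140 - 73t for integer t.
m ≥ 0: smallest is -2622 mod 168 = 66 (at t = 16), with n = -28.

66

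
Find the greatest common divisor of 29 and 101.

gcd(101, 29):
  101 = 3×29 + 14
  29 = 2×14 + 1
  14 = 14×1
so gcd(101, 29) = 1.

1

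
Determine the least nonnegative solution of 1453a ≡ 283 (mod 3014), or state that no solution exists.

525

gcd(3014, 1453) = 1.
1 divides 283, so solutions exist.
By Bézout, 1453*(-307) + 3014*(148) = 1.
So 1453*(-307) ≡ 1 (mod 3014); multiply by 283: a ≡ -86881 (mod 3014).
Smallest nonnegative: a = -86881 mod 3014 = 525.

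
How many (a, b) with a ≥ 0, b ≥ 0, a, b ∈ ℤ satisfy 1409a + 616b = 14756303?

gcd(1409, 616) = 1.
By Bézout, 1409·(-87) + 616·(199) = 1.
One solution: (463, 22896).
General: a = 463 + 616t, b = 22896 - 1409t.
a ≥ 0 ⇒ t ≥ 0; b ≥ 0 ⇒ t ≤ 16. So t ∈ [0, 16]: 17 solutions.

17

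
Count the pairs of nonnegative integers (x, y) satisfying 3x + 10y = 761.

gcd(10, 3):
  10 = 3×3 + 1
  3 = 3×1
so gcd(10, 3) = 1.
Back-substitute for Bézout coefficients:
  1 = 10 - 3×3
  ... = 3×(-3) + 10×(1)
Scale by 761: one solution is (-2283, 761). Reduce x mod 10: (7, 74).
General: x = 7 + 10t, y = 74 - 3t.
x ≥ 0 ⇒ t ≥ 0; y ≥ 0 ⇒ t ≤ 24. So t ∈ [0, 24]: 25 solutions.

25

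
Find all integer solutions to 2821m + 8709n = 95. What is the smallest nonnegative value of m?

gcd(8709, 2821) = 1.
1 divides 95, so solutions exist.
By Bézout, 2821·(-2726) + 8709·(883) = 1.
Scale by 95/1 = 95: (m₀, n₀) = (-258970, 83885).
General solution: m = -258970 + 8709t, n = 83885 - 2821t for integer t.
m ≥ 0: smallest is -258970 mod 8709 = 2300 (at t = 30), with n = -745.

2300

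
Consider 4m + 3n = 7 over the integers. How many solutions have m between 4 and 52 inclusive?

gcd(4, 3) = 1  (4 = 1*3 + 1, 3 = 3*1).
Back-substituting, 4*(1) + 3*(-1) = 1.
Scale by 7: particular solution (7, -7); reduce m mod 3: (1, 1).
General solution: m = 1 + 3t, n = 1 - 4t for integer t.
4 ≤ 1 + 3t ≤ 52 gives t ∈ [1, 17], which is 17 values.

17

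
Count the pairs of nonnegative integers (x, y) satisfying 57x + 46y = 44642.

gcd(57, 46) = 1  (57 = 1*46 + 11, 46 = 4*11 + 2, 11 = 5*2 + 1, 2 = 2*1).
Back-substituting, 57*(21) + 46*(-26) = 1.
Scale by 44642: one solution is (937482, -1160692). Reduce x mod 46: (2, 968).
General: x = 2 + 46t, y = 968 - 57t.
x ≥ 0 ⇒ t ≥ 0; y ≥ 0 ⇒ t ≤ 16. So t ∈ [0, 16]: 17 solutions.

17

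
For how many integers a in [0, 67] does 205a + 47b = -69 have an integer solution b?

gcd(205, 47) = 1.
By Bézout, 205*(-11) + 47*(48) = 1.
Particular solution: (7, -32).
General solution: a = 7 + 47t, b = -32 - 205t for integer t.
0 ≤ 7 + 47t ≤ 67 gives t ∈ [0, 1], which is 2 values.

2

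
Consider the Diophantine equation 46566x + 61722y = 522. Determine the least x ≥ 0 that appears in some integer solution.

gcd(61722, 46566):
  61722 = 1×46566 + 15156
  46566 = 3×15156 + 1098
  15156 = 13×1098 + 882
  1098 = 1×882 + 216
  882 = 4×216 + 18
  216 = 12×18
so gcd(61722, 46566) = 18.
18 divides 522, so solutions exist.
Back-substitute for Bézout coefficients:
  18 = 882 - 4×216
  ... = 46566×(-281) + 61722×(212)
Scale by 522/18 = 29: (x₀, y₀) = (-8149, 6148).
General solution: x = -8149 + 3429t, y = 6148 - 2587t for integer t.
x ≥ 0: smallest is -8149 mod 3429 = 2138 (at t = 3), with y = -1613.

2138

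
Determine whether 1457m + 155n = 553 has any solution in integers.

no

gcd(1457, 155):
  1457 = 9*155 + 62
  155 = 2*62 + 31
  62 = 2*31
so gcd(1457, 155) = 31.
31 does not divide 553 (remainder 26), so no integer solutions.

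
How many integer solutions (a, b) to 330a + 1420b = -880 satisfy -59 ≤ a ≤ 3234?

24

gcd(1420, 330) = 10.
By Bézout, 330×(-43) + 1420×(10) = 10.
Particular solution: (92, -22).
General solution: a = 92 + 142t, b = -22 - 33t for integer t.
-59 ≤ 92 + 142t ≤ 3234 gives t ∈ [-1, 22], which is 24 values.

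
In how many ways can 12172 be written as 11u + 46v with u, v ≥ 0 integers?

24

gcd(46, 11) = 1  (46 = 4*11 + 2, 11 = 5*2 + 1, 2 = 2*1).
Back-substituting, 11*(21) + 46*(-5) = 1.
Scale by 12172: one solution is (255612, -60860). Reduce u mod 46: (36, 256).
General: u = 36 + 46t, v = 256 - 11t.
u ≥ 0 ⇒ t ≥ 0; v ≥ 0 ⇒ t ≤ 23. So t ∈ [0, 23]: 24 solutions.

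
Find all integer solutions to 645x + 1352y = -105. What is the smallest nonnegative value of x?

723

gcd(1352, 645):
  1352 = 2×645 + 62
  645 = 10×62 + 25
  62 = 2×25 + 12
  25 = 2×12 + 1
  12 = 12×1
so gcd(1352, 645) = 1.
1 divides -105, so solutions exist.
Back-substitute for Bézout coefficients:
  1 = 25 - 2×12
  ... = 645×(109) + 1352×(-52)
Scale by -105/1 = -105: (x₀, y₀) = (-11445, 5460).
General solution: x = -11445 + 1352t, y = 5460 - 645t for integer t.
x ≥ 0: smallest is -11445 mod 1352 = 723 (at t = 9), with y = -345.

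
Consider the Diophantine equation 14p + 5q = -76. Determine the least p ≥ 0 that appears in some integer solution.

gcd(14, 5):
  14 = 2×5 + 4
  5 = 1×4 + 1
  4 = 4×1
so gcd(14, 5) = 1.
1 divides -76, so solutions exist.
Back-substitute for Bézout coefficients:
  1 = 5 - 1×4
  ... = 14×(-1) + 5×(3)
Scale by -76/1 = -76: (p₀, q₀) = (76, -228).
General solution: p = 76 + 5t, q = -228 - 14t for integer t.
p ≥ 0: smallest is 76 mod 5 = 1 (at t = -15), with q = -18.

1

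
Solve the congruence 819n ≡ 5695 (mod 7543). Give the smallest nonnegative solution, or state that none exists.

gcd(7543, 819) = 1.
1 divides 5695, so solutions exist.
By Bézout, 819·(-921) + 7543·(100) = 1.
So 819·(-921) ≡ 1 (mod 7543); multiply by 5695: n ≡ -5245095 (mod 7543).
Smallest nonnegative: n = -5245095 mod 7543 = 4833.

4833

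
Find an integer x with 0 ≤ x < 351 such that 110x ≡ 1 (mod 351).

284

gcd(351, 110) = 1.
By Bézout, 110·(-67) + 351·(21) = 1.
So 110·-67 ≡ 1 (mod 351), and -67 mod 351 = 284.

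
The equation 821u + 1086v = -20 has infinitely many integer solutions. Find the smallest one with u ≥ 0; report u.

gcd(1086, 821):
  1086 = 1×821 + 265
  821 = 3×265 + 26
  265 = 10×26 + 5
  26 = 5×5 + 1
  5 = 5×1
so gcd(1086, 821) = 1.
1 divides -20, so solutions exist.
Back-substitute for Bézout coefficients:
  1 = 26 - 5×5
  ... = 821×(209) + 1086×(-158)
Scale by -20/1 = -20: (u₀, v₀) = (-4180, 3160).
General solution: u = -4180 + 1086t, v = 3160 - 821t for integer t.
u ≥ 0: smallest is -4180 mod 1086 = 164 (at t = 4), with v = -124.

164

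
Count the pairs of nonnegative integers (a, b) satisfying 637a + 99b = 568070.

9

gcd(637, 99) = 1.
By Bézout, 637*(-23) + 99*(148) = 1.
One solution: (14, 5648).
General: a = 14 + 99t, b = 5648 - 637t.
a ≥ 0 ⇒ t ≥ 0; b ≥ 0 ⇒ t ≤ 8. So t ∈ [0, 8]: 9 solutions.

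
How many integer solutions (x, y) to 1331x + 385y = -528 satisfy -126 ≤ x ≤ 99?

6

gcd(1331, 385) = 11.
By Bézout, 1331·(11) + 385·(-38) = 11.
Particular solution: (32, -112).
General solution: x = 32 + 35t, y = -112 - 121t for integer t.
-126 ≤ 32 + 35t ≤ 99 gives t ∈ [-4, 1], which is 6 values.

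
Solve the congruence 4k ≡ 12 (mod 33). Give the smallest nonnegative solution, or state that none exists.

3

gcd(33, 4):
  33 = 8×4 + 1
  4 = 4×1
so gcd(33, 4) = 1.
1 divides 12, so solutions exist.
Back-substitute for Bézout coefficients:
  1 = 33 - 8×4
  ... = 4×(-8) + 33×(1)
So 4×(-8) ≡ 1 (mod 33); multiply by 12: k ≡ -96 (mod 33).
Smallest nonnegative: k = -96 mod 33 = 3.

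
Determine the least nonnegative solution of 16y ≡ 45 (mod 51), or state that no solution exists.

gcd(51, 16) = 1  (51 = 3·16 + 3, 16 = 5·3 + 1, 3 = 3·1).
1 divides 45, so solutions exist.
Back-substituting, 16·(16) + 51·(-5) = 1.
So 16·(16) ≡ 1 (mod 51); multiply by 45: y ≡ 720 (mod 51).
Smallest nonnegative: y = 720 mod 51 = 6.

6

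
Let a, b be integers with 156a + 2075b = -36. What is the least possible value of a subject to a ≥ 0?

319

gcd(2075, 156) = 1.
1 divides -36, so solutions exist.
By Bézout, 156·(971) + 2075·(-73) = 1.
Scale by -36/1 = -36: (a₀, b₀) = (-34956, 2628).
General solution: a = -34956 + 2075t, b = 2628 - 156t for integer t.
a ≥ 0: smallest is -34956 mod 2075 = 319 (at t = 17), with b = -24.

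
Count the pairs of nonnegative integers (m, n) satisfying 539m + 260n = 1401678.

gcd(539, 260) = 1.
By Bézout, 539*(-41) + 260*(85) = 1.
One solution: (42, 5304).
General: m = 42 + 260t, n = 5304 - 539t.
m ≥ 0 ⇒ t ≥ 0; n ≥ 0 ⇒ t ≤ 9. So t ∈ [0, 9]: 10 solutions.

10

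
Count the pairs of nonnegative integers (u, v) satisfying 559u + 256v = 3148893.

gcd(559, 256):
  559 = 2×256 + 47
  256 = 5×47 + 21
  47 = 2×21 + 5
  21 = 4×5 + 1
  5 = 5×1
so gcd(559, 256) = 1.
Back-substitute for Bézout coefficients:
  1 = 21 - 4×5
  ... = 559×(-49) + 256×(107)
Scale by 3148893: one solution is (-154295757, 336931551). Reduce u mod 256: (51, 12189).
General: u = 51 + 256t, v = 12189 - 559t.
u ≥ 0 ⇒ t ≥ 0; v ≥ 0 ⇒ t ≤ 21. So t ∈ [0, 21]: 22 solutions.

22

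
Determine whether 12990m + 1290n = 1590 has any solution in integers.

yes

gcd(12990, 1290) = 30  (12990 = 10*1290 + 90, 1290 = 14*90 + 30, 90 = 3*30).
30 divides 1590, so integer solutions exist.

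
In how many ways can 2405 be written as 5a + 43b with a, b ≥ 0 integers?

gcd(43, 5):
  43 = 8·5 + 3
  5 = 1·3 + 2
  3 = 1·2 + 1
  2 = 2·1
so gcd(43, 5) = 1.
Back-substitute for Bézout coefficients:
  1 = 3 - 1·2
  ... = 5·(-17) + 43·(2)
Scale by 2405: one solution is (-40885, 4810). Reduce a mod 43: (8, 55).
General: a = 8 + 43t, b = 55 - 5t.
a ≥ 0 ⇒ t ≥ 0; b ≥ 0 ⇒ t ≤ 11. So t ∈ [0, 11]: 12 solutions.

12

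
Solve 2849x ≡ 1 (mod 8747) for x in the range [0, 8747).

2143

gcd(8747, 2849) = 1.
By Bézout, 2849·(2143) + 8747·(-698) = 1.
So 2849·2143 ≡ 1 (mod 8747), and 2143 mod 8747 = 2143.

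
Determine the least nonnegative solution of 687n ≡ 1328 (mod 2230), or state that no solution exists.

1164

gcd(2230, 687) = 1  (2230 = 3*687 + 169, 687 = 4*169 + 11, 169 = 15*11 + 4, 11 = 2*4 + 3, 4 = 1*3 + 1, 3 = 3*1).
1 divides 1328, so solutions exist.
Back-substituting, 687*(-607) + 2230*(187) = 1.
So 687*(-607) ≡ 1 (mod 2230); multiply by 1328: n ≡ -806096 (mod 2230).
Smallest nonnegative: n = -806096 mod 2230 = 1164.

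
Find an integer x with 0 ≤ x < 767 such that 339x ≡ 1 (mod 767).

586

gcd(767, 339) = 1  (767 = 2·339 + 89, 339 = 3·89 + 72, 89 = 1·72 + 17, 72 = 4·17 + 4, 17 = 4·4 + 1, 4 = 4·1).
Back-substituting, 339·(-181) + 767·(80) = 1.
So 339·-181 ≡ 1 (mod 767), and -181 mod 767 = 586.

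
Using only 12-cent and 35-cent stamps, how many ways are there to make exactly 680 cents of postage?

Need nonnegative integers with 12j + 35k = 680.
gcd(12, 35) = 1, and 12·(3) + 35·(-1) = 1.
So (j₀, k₀) = (2040, -680); general j = 2040 + 35t, k = -680 - 12t.
j ≥ 0 ⇒ t ≥ -58; k ≥ 0 ⇒ t ≤ -57. That's 2 values of t.

2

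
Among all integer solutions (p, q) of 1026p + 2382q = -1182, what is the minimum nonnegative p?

gcd(2382, 1026):
  2382 = 2×1026 + 330
  1026 = 3×330 + 36
  330 = 9×36 + 6
  36 = 6×6
so gcd(2382, 1026) = 6.
6 divides -1182, so solutions exist.
Back-substitute for Bézout coefficients:
  6 = 330 - 9×36
  ... = 1026×(-65) + 2382×(28)
Scale by -1182/6 = -197: (p₀, q₀) = (12805, -5516).
General solution: p = 12805 + 397t, q = -5516 - 171t for integer t.
p ≥ 0: smallest is 12805 mod 397 = 101 (at t = -32), with q = -44.

101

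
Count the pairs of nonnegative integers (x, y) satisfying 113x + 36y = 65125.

16

gcd(113, 36) = 1.
By Bézout, 113·(-7) + 36·(22) = 1.
One solution: (29, 1718).
General: x = 29 + 36t, y = 1718 - 113t.
x ≥ 0 ⇒ t ≥ 0; y ≥ 0 ⇒ t ≤ 15. So t ∈ [0, 15]: 16 solutions.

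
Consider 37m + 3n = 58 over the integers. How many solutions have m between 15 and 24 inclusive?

3

gcd(37, 3):
  37 = 12·3 + 1
  3 = 3·1
so gcd(37, 3) = 1.
Back-substitute for Bézout coefficients:
  1 = 37 - 12·3
  ... = 37·(1) + 3·(-12)
Scale by 58: particular solution (58, -696); reduce m mod 3: (1, 7).
General solution: m = 1 + 3t, n = 7 - 37t for integer t.
15 ≤ 1 + 3t ≤ 24 gives t ∈ [5, 7], which is 3 values.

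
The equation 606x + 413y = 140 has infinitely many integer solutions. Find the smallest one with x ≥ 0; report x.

gcd(606, 413):
  606 = 1·413 + 193
  413 = 2·193 + 27
  193 = 7·27 + 4
  27 = 6·4 + 3
  4 = 1·3 + 1
  3 = 3·1
so gcd(606, 413) = 1.
1 divides 140, so solutions exist.
Back-substitute for Bézout coefficients:
  1 = 4 - 1·3
  ... = 606·(107) + 413·(-157)
Scale by 140/1 = 140: (x₀, y₀) = (14980, -21980).
General solution: x = 14980 + 413t, y = -21980 - 606t for integer t.
x ≥ 0: smallest is 14980 mod 413 = 112 (at t = -36), with y = -164.

112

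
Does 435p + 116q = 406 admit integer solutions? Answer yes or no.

gcd(435, 116) = 29  (435 = 3*116 + 87, 116 = 1*87 + 29, 87 = 3*29).
29 divides 406, so integer solutions exist.

yes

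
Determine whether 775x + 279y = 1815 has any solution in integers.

no

gcd(775, 279) = 31.
31 does not divide 1815 (remainder 17), so no integer solutions.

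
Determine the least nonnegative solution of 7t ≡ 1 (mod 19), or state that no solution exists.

gcd(19, 7) = 1.
1 divides 1, so solutions exist.
By Bézout, 7·(-8) + 19·(3) = 1.
So 7·(-8) ≡ 1 (mod 19); multiply by 1: t ≡ -8 (mod 19).
Smallest nonnegative: t = -8 mod 19 = 11.

11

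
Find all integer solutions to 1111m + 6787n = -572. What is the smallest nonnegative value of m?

421

gcd(6787, 1111):
  6787 = 6×1111 + 121
  1111 = 9×121 + 22
  121 = 5×22 + 11
  22 = 2×11
so gcd(6787, 1111) = 11.
11 divides -572, so solutions exist.
Back-substitute for Bézout coefficients:
  11 = 121 - 5×22
  ... = 1111×(-281) + 6787×(46)
Scale by -572/11 = -52: (m₀, n₀) = (14612, -2392).
General solution: m = 14612 + 617t, n = -2392 - 101t for integer t.
m ≥ 0: smallest is 14612 mod 617 = 421 (at t = -23), with n = -69.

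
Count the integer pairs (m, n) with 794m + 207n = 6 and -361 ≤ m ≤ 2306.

13

gcd(794, 207) = 1.
By Bézout, 794*(-67) + 207*(257) = 1.
Particular solution: (12, -46).
General solution: m = 12 + 207t, n = -46 - 794t for integer t.
-361 ≤ 12 + 207t ≤ 2306 gives t ∈ [-1, 11], which is 13 values.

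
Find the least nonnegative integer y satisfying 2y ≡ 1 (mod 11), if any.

gcd(11, 2):
  11 = 5×2 + 1
  2 = 2×1
so gcd(11, 2) = 1.
1 divides 1, so solutions exist.
Back-substitute for Bézout coefficients:
  1 = 11 - 5×2
  ... = 2×(-5) + 11×(1)
So 2×(-5) ≡ 1 (mod 11); multiply by 1: y ≡ -5 (mod 11).
Smallest nonnegative: y = -5 mod 11 = 6.

6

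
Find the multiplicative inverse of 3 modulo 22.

gcd(22, 3) = 1  (22 = 7×3 + 1, 3 = 3×1).
Back-substituting, 3×(-7) + 22×(1) = 1.
So 3×-7 ≡ 1 (mod 22), and -7 mod 22 = 15.

15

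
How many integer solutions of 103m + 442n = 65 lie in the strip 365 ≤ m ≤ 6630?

gcd(442, 103) = 1  (442 = 4·103 + 30, 103 = 3·30 + 13, 30 = 2·13 + 4, 13 = 3·4 + 1, 4 = 4·1).
Back-substituting, 103·(103) + 442·(-24) = 1.
Scale by 65: particular solution (6695, -1560); reduce m mod 442: (65, -15).
General solution: m = 65 + 442t, n = -15 - 103t for integer t.
365 ≤ 65 + 442t ≤ 6630 gives t ∈ [1, 14], which is 14 values.

14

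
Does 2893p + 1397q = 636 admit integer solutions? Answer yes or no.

gcd(2893, 1397) = 11.
11 does not divide 636 (remainder 9), so no integer solutions.

no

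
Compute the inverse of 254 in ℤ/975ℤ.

gcd(975, 254):
  975 = 3*254 + 213
  254 = 1*213 + 41
  213 = 5*41 + 8
  41 = 5*8 + 1
  8 = 8*1
so gcd(975, 254) = 1.
Back-substitute for Bézout coefficients:
  1 = 41 - 5*8
  ... = 254*(119) + 975*(-31)
So 254*119 ≡ 1 (mod 975), and 119 mod 975 = 119.

119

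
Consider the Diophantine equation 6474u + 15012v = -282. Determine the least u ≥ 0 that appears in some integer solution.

2495

gcd(15012, 6474):
  15012 = 2*6474 + 2064
  6474 = 3*2064 + 282
  2064 = 7*282 + 90
  282 = 3*90 + 12
  90 = 7*12 + 6
  12 = 2*6
so gcd(15012, 6474) = 6.
6 divides -282, so solutions exist.
Back-substitute for Bézout coefficients:
  6 = 90 - 7*12
  ... = 6474*(-1171) + 15012*(505)
Scale by -282/6 = -47: (u₀, v₀) = (55037, -23735).
General solution: u = 55037 + 2502t, v = -23735 - 1079t for integer t.
u ≥ 0: smallest is 55037 mod 2502 = 2495 (at t = -21), with v = -1076.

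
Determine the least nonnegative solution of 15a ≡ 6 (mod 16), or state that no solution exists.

gcd(16, 15) = 1  (16 = 1*15 + 1, 15 = 15*1).
1 divides 6, so solutions exist.
Back-substituting, 15*(-1) + 16*(1) = 1.
So 15*(-1) ≡ 1 (mod 16); multiply by 6: a ≡ -6 (mod 16).
Smallest nonnegative: a = -6 mod 16 = 10.

10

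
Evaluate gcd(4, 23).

gcd(23, 4):
  23 = 5×4 + 3
  4 = 1×3 + 1
  3 = 3×1
so gcd(23, 4) = 1.

1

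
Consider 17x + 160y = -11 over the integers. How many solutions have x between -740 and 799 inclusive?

gcd(160, 17) = 1  (160 = 9*17 + 7, 17 = 2*7 + 3, 7 = 2*3 + 1, 3 = 3*1).
Back-substituting, 17*(-47) + 160*(5) = 1.
Scale by -11: particular solution (517, -55); reduce x mod 160: (37, -4).
General solution: x = 37 + 160t, y = -4 - 17t for integer t.
-740 ≤ 37 + 160t ≤ 799 gives t ∈ [-4, 4], which is 9 values.

9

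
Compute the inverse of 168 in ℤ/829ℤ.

gcd(829, 168) = 1.
By Bézout, 168×(-301) + 829×(61) = 1.
So 168×-301 ≡ 1 (mod 829), and -301 mod 829 = 528.

528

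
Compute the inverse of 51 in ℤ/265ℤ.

gcd(265, 51):
  265 = 5×51 + 10
  51 = 5×10 + 1
  10 = 10×1
so gcd(265, 51) = 1.
Back-substitute for Bézout coefficients:
  1 = 51 - 5×10
  ... = 51×(26) + 265×(-5)
So 51×26 ≡ 1 (mod 265), and 26 mod 265 = 26.

26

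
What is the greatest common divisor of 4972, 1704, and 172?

4

gcd(4972, 1704) = 4  (4972 = 2*1704 + 1564, 1704 = 1*1564 + 140, 1564 = 11*140 + 24, 140 = 5*24 + 20, 24 = 1*20 + 4, 20 = 5*4).
gcd(4, 172) = 4.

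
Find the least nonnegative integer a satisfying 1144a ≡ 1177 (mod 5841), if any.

241

gcd(5841, 1144):
  5841 = 5*1144 + 121
  1144 = 9*121 + 55
  121 = 2*55 + 11
  55 = 5*11
so gcd(5841, 1144) = 11.
11 divides 1177, so solutions exist.
Back-substitute for Bézout coefficients:
  11 = 121 - 2*55
  ... = 1144*(-97) + 5841*(19)
So 1144*(-97) ≡ 11 (mod 5841); multiply by 107: a ≡ -10379 (mod 531).
Smallest nonnegative: a = -10379 mod 531 = 241.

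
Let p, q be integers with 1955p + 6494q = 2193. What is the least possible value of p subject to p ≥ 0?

227

gcd(6494, 1955) = 17.
17 divides 2193, so solutions exist.
By Bézout, 1955*(-93) + 6494*(28) = 17.
Scale by 2193/17 = 129: (p₀, q₀) = (-11997, 3612).
General solution: p = -11997 + 382t, q = 3612 - 115t for integer t.
p ≥ 0: smallest is -11997 mod 382 = 227 (at t = 32), with q = -68.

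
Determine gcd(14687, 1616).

1

gcd(14687, 1616) = 1  (14687 = 9×1616 + 143, 1616 = 11×143 + 43, 143 = 3×43 + 14, 43 = 3×14 + 1, 14 = 14×1).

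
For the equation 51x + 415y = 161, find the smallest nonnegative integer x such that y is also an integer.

gcd(415, 51):
  415 = 8*51 + 7
  51 = 7*7 + 2
  7 = 3*2 + 1
  2 = 2*1
so gcd(415, 51) = 1.
1 divides 161, so solutions exist.
Back-substitute for Bézout coefficients:
  1 = 7 - 3*2
  ... = 51*(-179) + 415*(22)
Scale by 161/1 = 161: (x₀, y₀) = (-28819, 3542).
General solution: x = -28819 + 415t, y = 3542 - 51t for integer t.
x ≥ 0: smallest is -28819 mod 415 = 231 (at t = 70), with y = -28.

231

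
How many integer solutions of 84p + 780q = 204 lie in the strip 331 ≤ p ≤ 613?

5

gcd(780, 84) = 12  (780 = 9×84 + 24, 84 = 3×24 + 12, 24 = 2×12).
Back-substituting, 84×(28) + 780×(-3) = 12.
Scale by 17: particular solution (476, -51); reduce p mod 65: (21, -2).
General solution: p = 21 + 65t, q = -2 - 7t for integer t.
331 ≤ 21 + 65t ≤ 613 gives t ∈ [5, 9], which is 5 values.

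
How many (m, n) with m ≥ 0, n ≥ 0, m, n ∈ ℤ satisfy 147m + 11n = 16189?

gcd(147, 11):
  147 = 13·11 + 4
  11 = 2·4 + 3
  4 = 1·3 + 1
  3 = 3·1
so gcd(147, 11) = 1.
Back-substitute for Bézout coefficients:
  1 = 4 - 1·3
  ... = 147·(3) + 11·(-40)
Scale by 16189: one solution is (48567, -647560). Reduce m mod 11: (2, 1445).
General: m = 2 + 11t, n = 1445 - 147t.
m ≥ 0 ⇒ t ≥ 0; n ≥ 0 ⇒ t ≤ 9. So t ∈ [0, 9]: 10 solutions.

10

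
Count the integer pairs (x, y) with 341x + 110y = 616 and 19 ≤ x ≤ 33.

gcd(341, 110) = 11  (341 = 3*110 + 11, 110 = 10*11).
Back-substituting, 341*(1) + 110*(-3) = 11.
Scale by 56: particular solution (56, -168); reduce x mod 10: (6, -13).
General solution: x = 6 + 10t, y = -13 - 31t for integer t.
19 ≤ 6 + 10t ≤ 33 gives t ∈ [2, 2], which is 1 value.

1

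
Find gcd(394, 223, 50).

gcd(394, 223) = 1  (394 = 1*223 + 171, 223 = 1*171 + 52, 171 = 3*52 + 15, 52 = 3*15 + 7, 15 = 2*7 + 1, 7 = 7*1).
gcd(1, 50) = 1.

1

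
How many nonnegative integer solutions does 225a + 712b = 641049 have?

4

gcd(712, 225) = 1  (712 = 3·225 + 37, 225 = 6·37 + 3, 37 = 12·3 + 1, 3 = 3·1).
Back-substituting, 225·(-231) + 712·(73) = 1.
Scale by 641049: one solution is (-148082319, 46796577). Reduce a mod 712: (153, 852).
General: a = 153 + 712t, b = 852 - 225t.
a ≥ 0 ⇒ t ≥ 0; b ≥ 0 ⇒ t ≤ 3. So t ∈ [0, 3]: 4 solutions.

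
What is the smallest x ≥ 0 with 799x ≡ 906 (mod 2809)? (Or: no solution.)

gcd(2809, 799) = 1  (2809 = 3*799 + 412, 799 = 1*412 + 387, 412 = 1*387 + 25, 387 = 15*25 + 12, 25 = 2*12 + 1, 12 = 12*1).
1 divides 906, so solutions exist.
Back-substituting, 799*(-225) + 2809*(64) = 1.
So 799*(-225) ≡ 1 (mod 2809); multiply by 906: x ≡ -203850 (mod 2809).
Smallest nonnegative: x = -203850 mod 2809 = 1207.

1207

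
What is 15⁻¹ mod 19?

gcd(19, 15) = 1.
By Bézout, 15×(-5) + 19×(4) = 1.
So 15×-5 ≡ 1 (mod 19), and -5 mod 19 = 14.

14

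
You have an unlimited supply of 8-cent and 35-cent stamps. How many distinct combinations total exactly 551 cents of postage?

2

Need nonnegative integers with 8j + 35k = 551.
gcd(8, 35) = 1, and 8·(-13) + 35·(3) = 1.
So (j₀, k₀) = (-7163, 1653); general j = -7163 + 35t, k = 1653 - 8t.
j ≥ 0 ⇒ t ≥ 205; k ≥ 0 ⇒ t ≤ 206. That's 2 values of t.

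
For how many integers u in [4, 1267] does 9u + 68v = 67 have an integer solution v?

19

gcd(68, 9) = 1.
By Bézout, 9×(-15) + 68×(2) = 1.
Particular solution: (15, -1).
General solution: u = 15 + 68t, v = -1 - 9t for integer t.
4 ≤ 15 + 68t ≤ 1267 gives t ∈ [0, 18], which is 19 values.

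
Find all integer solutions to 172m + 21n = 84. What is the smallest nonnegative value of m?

0

gcd(172, 21):
  172 = 8·21 + 4
  21 = 5·4 + 1
  4 = 4·1
so gcd(172, 21) = 1.
1 divides 84, so solutions exist.
Back-substitute for Bézout coefficients:
  1 = 21 - 5·4
  ... = 172·(-5) + 21·(41)
Scale by 84/1 = 84: (m₀, n₀) = (-420, 3444).
General solution: m = -420 + 21t, n = 3444 - 172t for integer t.
m ≥ 0: smallest is -420 mod 21 = 0 (at t = 20), with n = 4.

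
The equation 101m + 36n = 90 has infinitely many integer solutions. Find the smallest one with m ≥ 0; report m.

18

gcd(101, 36) = 1.
1 divides 90, so solutions exist.
By Bézout, 101×(5) + 36×(-14) = 1.
Scale by 90/1 = 90: (m₀, n₀) = (450, -1260).
General solution: m = 450 + 36t, n = -1260 - 101t for integer t.
m ≥ 0: smallest is 450 mod 36 = 18 (at t = -12), with n = -48.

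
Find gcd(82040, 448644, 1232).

gcd(448644, 82040) = 28.
gcd(28, 1232) = 28.

28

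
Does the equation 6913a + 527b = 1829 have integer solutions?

yes

gcd(6913, 527) = 31  (6913 = 13·527 + 62, 527 = 8·62 + 31, 62 = 2·31).
31 divides 1829, so integer solutions exist.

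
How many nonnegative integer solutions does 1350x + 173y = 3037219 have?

13

gcd(1350, 173) = 1.
By Bézout, 1350*(-56) + 173*(437) = 1.
One solution: (167, 16253).
General: x = 167 + 173t, y = 16253 - 1350t.
x ≥ 0 ⇒ t ≥ 0; y ≥ 0 ⇒ t ≤ 12. So t ∈ [0, 12]: 13 solutions.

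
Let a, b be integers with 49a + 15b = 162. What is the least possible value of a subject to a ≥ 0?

gcd(49, 15) = 1.
1 divides 162, so solutions exist.
By Bézout, 49×(4) + 15×(-13) = 1.
Scale by 162/1 = 162: (a₀, b₀) = (648, -2106).
General solution: a = 648 + 15t, b = -2106 - 49t for integer t.
a ≥ 0: smallest is 648 mod 15 = 3 (at t = -43), with b = 1.

3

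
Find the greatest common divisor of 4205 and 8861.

1

gcd(8861, 4205) = 1  (8861 = 2×4205 + 451, 4205 = 9×451 + 146, 451 = 3×146 + 13, 146 = 11×13 + 3, 13 = 4×3 + 1, 3 = 3×1).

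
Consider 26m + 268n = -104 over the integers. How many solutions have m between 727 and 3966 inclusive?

gcd(268, 26) = 2  (268 = 10×26 + 8, 26 = 3×8 + 2, 8 = 4×2).
Back-substituting, 26×(31) + 268×(-3) = 2.
Scale by -52: particular solution (-1612, 156); reduce m mod 134: (130, -13).
General solution: m = 130 + 134t, n = -13 - 13t for integer t.
727 ≤ 130 + 134t ≤ 3966 gives t ∈ [5, 28], which is 24 values.

24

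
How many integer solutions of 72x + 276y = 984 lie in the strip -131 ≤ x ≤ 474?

26

gcd(276, 72) = 12.
By Bézout, 72*(4) + 276*(-1) = 12.
Particular solution: (6, 2).
General solution: x = 6 + 23t, y = 2 - 6t for integer t.
-131 ≤ 6 + 23t ≤ 474 gives t ∈ [-5, 20], which is 26 values.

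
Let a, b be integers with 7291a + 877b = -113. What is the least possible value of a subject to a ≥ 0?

gcd(7291, 877) = 1.
1 divides -113, so solutions exist.
By Bézout, 7291×(118) + 877×(-981) = 1.
Scale by -113/1 = -113: (a₀, b₀) = (-13334, 110853).
General solution: a = -13334 + 877t, b = 110853 - 7291t for integer t.
a ≥ 0: smallest is -13334 mod 877 = 698 (at t = 16), with b = -5803.

698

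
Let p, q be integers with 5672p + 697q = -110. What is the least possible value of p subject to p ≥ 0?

449

gcd(5672, 697):
  5672 = 8*697 + 96
  697 = 7*96 + 25
  96 = 3*25 + 21
  25 = 1*21 + 4
  21 = 5*4 + 1
  4 = 4*1
so gcd(5672, 697) = 1.
1 divides -110, so solutions exist.
Back-substitute for Bézout coefficients:
  1 = 21 - 5*4
  ... = 5672*(167) + 697*(-1359)
Scale by -110/1 = -110: (p₀, q₀) = (-18370, 149490).
General solution: p = -18370 + 697t, q = 149490 - 5672t for integer t.
p ≥ 0: smallest is -18370 mod 697 = 449 (at t = 27), with q = -3654.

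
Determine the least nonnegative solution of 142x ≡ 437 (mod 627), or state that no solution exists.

608

gcd(627, 142) = 1  (627 = 4·142 + 59, 142 = 2·59 + 24, 59 = 2·24 + 11, 24 = 2·11 + 2, 11 = 5·2 + 1, 2 = 2·1).
1 divides 437, so solutions exist.
Back-substituting, 142·(-287) + 627·(65) = 1.
So 142·(-287) ≡ 1 (mod 627); multiply by 437: x ≡ -125419 (mod 627).
Smallest nonnegative: x = -125419 mod 627 = 608.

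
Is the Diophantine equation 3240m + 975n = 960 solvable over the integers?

gcd(3240, 975) = 15  (3240 = 3×975 + 315, 975 = 3×315 + 30, 315 = 10×30 + 15, 30 = 2×15).
15 divides 960, so integer solutions exist.

yes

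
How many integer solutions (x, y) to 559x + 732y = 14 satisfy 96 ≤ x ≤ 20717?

gcd(732, 559) = 1  (732 = 1*559 + 173, 559 = 3*173 + 40, 173 = 4*40 + 13, 40 = 3*13 + 1, 13 = 13*1).
Back-substituting, 559*(55) + 732*(-42) = 1.
Scale by 14: particular solution (770, -588); reduce x mod 732: (38, -29).
General solution: x = 38 + 732t, y = -29 - 559t for integer t.
96 ≤ 38 + 732t ≤ 20717 gives t ∈ [1, 28], which is 28 values.

28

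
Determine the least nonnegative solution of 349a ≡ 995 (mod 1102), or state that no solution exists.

gcd(1102, 349) = 1  (1102 = 3·349 + 55, 349 = 6·55 + 19, 55 = 2·19 + 17, 19 = 1·17 + 2, 17 = 8·2 + 1, 2 = 2·1).
1 divides 995, so solutions exist.
Back-substituting, 349·(-521) + 1102·(165) = 1.
So 349·(-521) ≡ 1 (mod 1102); multiply by 995: a ≡ -518395 (mod 1102).
Smallest nonnegative: a = -518395 mod 1102 = 647.

647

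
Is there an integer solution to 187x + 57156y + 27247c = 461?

no

gcd(57156, 187):
  57156 = 305×187 + 121
  187 = 1×121 + 66
  121 = 1×66 + 55
  66 = 1×55 + 11
  55 = 5×11
so gcd(57156, 187) = 11.
gcd(11, 27247) = 11.
11 does not divide 461 (remainder 10), so no integer solutions.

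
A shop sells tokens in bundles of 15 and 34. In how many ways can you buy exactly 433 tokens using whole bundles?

Need nonnegative integers with 15j + 34k = 433.
gcd(15, 34) = 1, and 15·(-9) + 34·(4) = 1.
So (j₀, k₀) = (-3897, 1732); general j = -3897 + 34t, k = 1732 - 15t.
j ≥ 0 ⇒ t ≥ 115; k ≥ 0 ⇒ t ≤ 115. That's 1 value of t.

1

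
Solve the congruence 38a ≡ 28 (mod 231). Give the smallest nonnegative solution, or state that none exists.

98

gcd(231, 38) = 1.
1 divides 28, so solutions exist.
By Bézout, 38·(-79) + 231·(13) = 1.
So 38·(-79) ≡ 1 (mod 231); multiply by 28: a ≡ -2212 (mod 231).
Smallest nonnegative: a = -2212 mod 231 = 98.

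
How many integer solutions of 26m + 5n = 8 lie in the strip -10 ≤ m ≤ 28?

8

gcd(26, 5) = 1.
By Bézout, 26×(1) + 5×(-5) = 1.
Particular solution: (3, -14).
General solution: m = 3 + 5t, n = -14 - 26t for integer t.
-10 ≤ 3 + 5t ≤ 28 gives t ∈ [-2, 5], which is 8 values.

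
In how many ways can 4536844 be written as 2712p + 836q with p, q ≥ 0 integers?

gcd(2712, 836) = 4.
By Bézout, 2712×(41) + 836×(-133) = 4.
One solution: (151, 4937).
General: p = 151 + 209t, q = 4937 - 678t.
p ≥ 0 ⇒ t ≥ 0; q ≥ 0 ⇒ t ≤ 7. So t ∈ [0, 7]: 8 solutions.

8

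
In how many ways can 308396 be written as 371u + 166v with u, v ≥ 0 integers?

5

gcd(371, 166) = 1  (371 = 2*166 + 39, 166 = 4*39 + 10, 39 = 3*10 + 9, 10 = 1*9 + 1, 9 = 9*1).
Back-substituting, 371*(-17) + 166*(38) = 1.
Scale by 308396: one solution is (-5242732, 11719048). Reduce u mod 166: (46, 1755).
General: u = 46 + 166t, v = 1755 - 371t.
u ≥ 0 ⇒ t ≥ 0; v ≥ 0 ⇒ t ≤ 4. So t ∈ [0, 4]: 5 solutions.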